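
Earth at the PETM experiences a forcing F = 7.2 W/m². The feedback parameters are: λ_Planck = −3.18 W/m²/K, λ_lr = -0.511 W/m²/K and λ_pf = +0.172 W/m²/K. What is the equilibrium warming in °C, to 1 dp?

2.0 °C

Net feedback parameter λ = (−3.18) + (-0.511) + (+0.172) = -3.519 W/m²/K.
ΔT = −F/λ = −7.2/(-3.519) = 2.0 °C.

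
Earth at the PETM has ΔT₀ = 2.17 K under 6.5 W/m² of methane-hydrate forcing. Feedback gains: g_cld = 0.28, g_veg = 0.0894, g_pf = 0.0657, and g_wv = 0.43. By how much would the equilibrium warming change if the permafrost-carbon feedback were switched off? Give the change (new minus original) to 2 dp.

Original: g = 0.8651, ΔT = 2.17/(1−0.8651) = 16.0860 K.
Without permafrost-carbon: g' = 0.7994, ΔT' = 2.17/(1−0.7994) = 10.8175 K.
Change = 10.8175 − 16.0860 = -5.27 K.

-5.27 K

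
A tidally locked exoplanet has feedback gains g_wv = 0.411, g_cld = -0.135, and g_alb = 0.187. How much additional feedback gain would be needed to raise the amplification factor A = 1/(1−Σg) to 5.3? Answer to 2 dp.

0.35

Current total gain = 0.463.
Target gain for A = 5.3: g* = 1 − 1/5.3 = 0.8113.
Additional gain needed = 0.8113 − 0.463 = 0.35.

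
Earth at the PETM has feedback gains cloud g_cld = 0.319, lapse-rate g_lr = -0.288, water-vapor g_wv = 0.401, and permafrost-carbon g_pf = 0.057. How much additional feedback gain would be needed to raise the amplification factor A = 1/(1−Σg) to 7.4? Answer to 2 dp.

0.38

Current total gain = 0.489.
Target gain for A = 7.4: g* = 1 − 1/7.4 = 0.8649.
Additional gain needed = 0.8649 − 0.489 = 0.38.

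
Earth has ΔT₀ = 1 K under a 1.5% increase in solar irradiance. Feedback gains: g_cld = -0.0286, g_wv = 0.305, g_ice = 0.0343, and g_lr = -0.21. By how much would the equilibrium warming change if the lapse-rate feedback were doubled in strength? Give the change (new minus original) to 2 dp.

Original: g = 0.1007, ΔT = 1/(1−0.1007) = 1.1120 K.
With doubled lapse-rate: g' = -0.1093, ΔT' = 1/(1+0.1093) = 0.9015 K.
Change = 0.9015 − 1.1120 = -0.21 K.

-0.21 K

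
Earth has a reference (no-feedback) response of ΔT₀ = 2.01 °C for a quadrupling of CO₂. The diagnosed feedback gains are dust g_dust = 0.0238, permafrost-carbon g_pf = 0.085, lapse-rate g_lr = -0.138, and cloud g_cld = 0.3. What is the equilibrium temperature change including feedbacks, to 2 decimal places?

Total gain g = 0.0238 + 0.085 − 0.138 + 0.3 = 0.2708.
Amplification A = 1/(1 − 0.2708) = 1.371.
ΔT = 2.01 × 1.371 = 2.76 °C.

2.76 °C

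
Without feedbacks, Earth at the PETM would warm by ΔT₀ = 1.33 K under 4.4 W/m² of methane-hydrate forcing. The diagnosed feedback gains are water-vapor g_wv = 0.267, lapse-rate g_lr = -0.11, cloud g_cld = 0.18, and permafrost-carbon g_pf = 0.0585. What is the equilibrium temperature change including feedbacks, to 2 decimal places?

Total gain g = 0.267 − 0.11 + 0.18 + 0.0585 = 0.3955.
Amplification A = 1/(1 − 0.3955) = 1.654.
ΔT = 1.33 × 1.654 = 2.20 K.

2.20 K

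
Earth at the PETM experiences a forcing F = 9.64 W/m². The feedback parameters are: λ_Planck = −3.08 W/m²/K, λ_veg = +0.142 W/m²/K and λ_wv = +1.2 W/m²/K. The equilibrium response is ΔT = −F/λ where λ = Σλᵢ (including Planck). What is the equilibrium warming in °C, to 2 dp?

Net feedback parameter λ = (−3.08) + (+0.142) + (+1.2) = -1.738 W/m²/K.
ΔT = −F/λ = −9.64/(-1.738) = 5.55 °C.

5.55 °C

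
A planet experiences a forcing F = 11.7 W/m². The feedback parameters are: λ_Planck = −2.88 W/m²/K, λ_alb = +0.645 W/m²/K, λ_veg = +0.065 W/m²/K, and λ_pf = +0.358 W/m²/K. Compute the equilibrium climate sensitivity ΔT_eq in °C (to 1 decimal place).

Net feedback parameter λ = (−2.88) + (+0.645) + (+0.065) + (+0.358) = -1.812 W/m²/K.
ΔT = −F/λ = −11.7/(-1.812) = 6.5 °C.

6.5 °C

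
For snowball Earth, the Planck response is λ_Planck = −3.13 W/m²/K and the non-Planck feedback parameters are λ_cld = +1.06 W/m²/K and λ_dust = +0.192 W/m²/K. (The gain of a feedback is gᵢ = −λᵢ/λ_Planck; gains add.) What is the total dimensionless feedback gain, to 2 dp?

0.40

Convert to gains: g_cld = 1.06/3.13 = 0.3387; g_dust = 0.192/3.13 = 0.06134.
Total gain g = 0.40004.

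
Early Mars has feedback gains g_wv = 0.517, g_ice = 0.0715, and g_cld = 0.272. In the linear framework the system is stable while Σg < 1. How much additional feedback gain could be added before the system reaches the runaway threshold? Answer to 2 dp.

Current total gain = 0.517 + 0.0715 + 0.272 = 0.8605.
Margin to runaway = 1 − 0.8605 = 0.14.

0.14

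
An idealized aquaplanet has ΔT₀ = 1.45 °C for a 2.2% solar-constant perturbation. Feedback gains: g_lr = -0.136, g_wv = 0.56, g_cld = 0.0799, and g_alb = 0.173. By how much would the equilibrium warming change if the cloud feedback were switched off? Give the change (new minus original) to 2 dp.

Original: g = 0.6769, ΔT = 1.45/(1−0.6769) = 4.4878 °C.
Without cloud: g' = 0.597, ΔT' = 1.45/(1−0.597) = 3.5980 °C.
Change = 3.5980 − 4.4878 = -0.89 °C.

-0.89 °C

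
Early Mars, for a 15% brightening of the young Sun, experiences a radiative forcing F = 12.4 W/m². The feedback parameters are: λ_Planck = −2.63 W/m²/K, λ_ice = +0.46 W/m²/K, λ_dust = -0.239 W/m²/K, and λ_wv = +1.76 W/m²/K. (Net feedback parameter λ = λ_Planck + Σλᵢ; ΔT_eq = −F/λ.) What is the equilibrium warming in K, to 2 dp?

19.11 K

Net feedback parameter λ = (−2.63) + (+0.46) + (-0.239) + (+1.76) = -0.649 W/m²/K.
ΔT = −F/λ = −12.4/(-0.649) = 19.11 K.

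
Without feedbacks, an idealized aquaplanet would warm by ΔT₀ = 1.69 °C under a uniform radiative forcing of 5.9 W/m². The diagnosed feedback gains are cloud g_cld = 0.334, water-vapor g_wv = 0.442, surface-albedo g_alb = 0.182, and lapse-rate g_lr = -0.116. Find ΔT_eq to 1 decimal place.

Total gain g = 0.334 + 0.442 + 0.182 − 0.116 = 0.842.
Amplification A = 1/(1 − 0.842) = 6.329.
ΔT = 1.69 × 6.329 = 10.7 °C.

10.7 °C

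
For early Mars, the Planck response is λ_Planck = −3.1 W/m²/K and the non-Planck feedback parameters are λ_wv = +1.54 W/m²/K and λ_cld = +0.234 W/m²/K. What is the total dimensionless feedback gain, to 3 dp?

Convert to gains: g_wv = 1.54/3.1 = 0.4968; g_cld = 0.234/3.1 = 0.07548.
Total gain g = 0.57228.

0.572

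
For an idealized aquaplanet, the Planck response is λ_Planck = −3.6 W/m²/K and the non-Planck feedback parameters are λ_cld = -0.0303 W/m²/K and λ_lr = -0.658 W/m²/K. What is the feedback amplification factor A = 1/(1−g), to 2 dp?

0.84

Convert to gains: g_cld = -0.0303/3.6 = -0.008417; g_lr = -0.658/3.6 = -0.1828.
Total gain g = -0.191217.
A = 1/(1 + 0.191217) = 0.84.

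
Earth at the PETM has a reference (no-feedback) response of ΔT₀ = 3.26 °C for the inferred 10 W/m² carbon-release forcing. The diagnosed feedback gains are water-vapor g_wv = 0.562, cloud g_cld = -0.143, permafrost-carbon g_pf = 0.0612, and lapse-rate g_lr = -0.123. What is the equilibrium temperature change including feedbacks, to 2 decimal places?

Total gain g = 0.562 − 0.143 + 0.0612 − 0.123 = 0.3572.
Amplification A = 1/(1 − 0.3572) = 1.556.
ΔT = 3.26 × 1.556 = 5.07 °C.

5.07 °C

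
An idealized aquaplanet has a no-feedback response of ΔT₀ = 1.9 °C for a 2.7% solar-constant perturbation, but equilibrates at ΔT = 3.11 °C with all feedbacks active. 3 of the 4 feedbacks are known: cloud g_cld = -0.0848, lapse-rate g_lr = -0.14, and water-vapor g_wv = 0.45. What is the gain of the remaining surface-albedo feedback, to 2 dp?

0.16

Amplification A = ΔT/ΔT₀ = 3.11/1.9 = 1.637.
Total gain g = 1 − 1/A = 1 − 1/1.637 = 0.3891.
Known gains sum to -0.0848 − 0.14 + 0.45 = 0.2252.
g_alb = 0.3891 − 0.2252 = 0.16.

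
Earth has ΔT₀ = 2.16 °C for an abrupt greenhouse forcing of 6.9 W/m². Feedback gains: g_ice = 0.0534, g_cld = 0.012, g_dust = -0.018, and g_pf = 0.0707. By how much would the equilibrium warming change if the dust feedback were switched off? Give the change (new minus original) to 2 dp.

0.05 °C

Original: g = 0.1181, ΔT = 2.16/(1−0.1181) = 2.4493 °C.
Without dust: g' = 0.1361, ΔT' = 2.16/(1−0.1361) = 2.5003 °C.
Change = 2.5003 − 2.4493 = 0.05 °C.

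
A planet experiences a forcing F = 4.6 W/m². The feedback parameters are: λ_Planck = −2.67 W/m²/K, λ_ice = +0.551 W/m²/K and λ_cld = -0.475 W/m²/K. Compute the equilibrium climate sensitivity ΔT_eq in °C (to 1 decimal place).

Net feedback parameter λ = (−2.67) + (+0.551) + (-0.475) = -2.594 W/m²/K.
ΔT = −F/λ = −4.6/(-2.594) = 1.8 °C.

1.8 °C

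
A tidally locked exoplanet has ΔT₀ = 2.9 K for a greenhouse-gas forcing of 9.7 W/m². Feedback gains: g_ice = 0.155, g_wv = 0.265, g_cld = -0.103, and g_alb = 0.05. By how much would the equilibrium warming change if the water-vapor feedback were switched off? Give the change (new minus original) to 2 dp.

Original: g = 0.367, ΔT = 2.9/(1−0.367) = 4.5814 K.
Without water-vapor: g' = 0.102, ΔT' = 2.9/(1−0.102) = 3.2294 K.
Change = 3.2294 − 4.5814 = -1.35 K.

-1.35 K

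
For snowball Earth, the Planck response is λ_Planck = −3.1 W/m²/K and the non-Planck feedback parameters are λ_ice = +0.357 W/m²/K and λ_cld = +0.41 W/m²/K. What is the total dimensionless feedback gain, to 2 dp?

0.25

Convert to gains: g_ice = 0.357/3.1 = 0.1152; g_cld = 0.41/3.1 = 0.1323.
Total gain g = 0.2475.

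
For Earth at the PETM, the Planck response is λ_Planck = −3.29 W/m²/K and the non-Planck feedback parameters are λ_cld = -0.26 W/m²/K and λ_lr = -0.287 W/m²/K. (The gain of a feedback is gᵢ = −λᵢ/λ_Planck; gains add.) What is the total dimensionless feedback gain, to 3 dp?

-0.166

Convert to gains: g_cld = -0.26/3.29 = -0.07903; g_lr = -0.287/3.29 = -0.08723.
Total gain g = -0.16626.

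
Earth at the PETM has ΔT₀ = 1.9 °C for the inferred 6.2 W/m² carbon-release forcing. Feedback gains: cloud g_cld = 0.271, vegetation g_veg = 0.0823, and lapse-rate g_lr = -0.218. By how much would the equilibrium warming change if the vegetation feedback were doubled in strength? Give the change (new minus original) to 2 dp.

Original: g = 0.1353, ΔT = 1.9/(1−0.1353) = 2.1973 °C.
With doubled vegetation: g' = 0.2176, ΔT' = 1.9/(1−0.2176) = 2.4284 °C.
Change = 2.4284 − 2.1973 = 0.23 °C.

0.23 °C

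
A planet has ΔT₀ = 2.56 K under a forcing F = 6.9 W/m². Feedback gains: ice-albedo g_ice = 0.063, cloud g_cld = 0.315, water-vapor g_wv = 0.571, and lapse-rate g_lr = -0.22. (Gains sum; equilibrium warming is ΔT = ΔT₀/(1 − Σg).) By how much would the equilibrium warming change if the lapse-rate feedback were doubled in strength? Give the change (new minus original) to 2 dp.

Original: g = 0.729, ΔT = 2.56/(1−0.729) = 9.4465 K.
With doubled lapse-rate: g' = 0.509, ΔT' = 2.56/(1−0.509) = 5.2138 K.
Change = 5.2138 − 9.4465 = -4.23 K.

-4.23 K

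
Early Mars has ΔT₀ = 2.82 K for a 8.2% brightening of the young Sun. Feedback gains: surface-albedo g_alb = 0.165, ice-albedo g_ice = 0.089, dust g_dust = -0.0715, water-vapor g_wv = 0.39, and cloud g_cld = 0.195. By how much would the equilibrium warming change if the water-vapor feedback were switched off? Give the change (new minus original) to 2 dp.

Original: g = 0.7675, ΔT = 2.82/(1−0.7675) = 12.1290 K.
Without water-vapor: g' = 0.3775, ΔT' = 2.82/(1−0.3775) = 4.5301 K.
Change = 4.5301 − 12.1290 = -7.60 K.

-7.60 K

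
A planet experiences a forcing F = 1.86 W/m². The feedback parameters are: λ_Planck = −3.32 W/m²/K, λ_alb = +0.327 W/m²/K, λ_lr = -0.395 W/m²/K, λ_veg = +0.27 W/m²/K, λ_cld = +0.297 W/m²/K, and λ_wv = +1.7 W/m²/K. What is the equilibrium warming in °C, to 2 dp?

Net feedback parameter λ = (−3.32) + (+0.327) + (-0.395) + (+0.27) + (+0.297) + (+1.7) = -1.121 W/m²/K.
ΔT = −F/λ = −1.86/(-1.121) = 1.66 °C.

1.66 °C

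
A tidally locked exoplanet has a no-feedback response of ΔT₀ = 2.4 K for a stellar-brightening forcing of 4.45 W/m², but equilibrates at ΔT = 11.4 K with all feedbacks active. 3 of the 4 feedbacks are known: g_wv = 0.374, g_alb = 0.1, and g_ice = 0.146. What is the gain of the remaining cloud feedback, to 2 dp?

0.17

Amplification A = ΔT/ΔT₀ = 11.4/2.4 = 4.75.
Total gain g = 1 − 1/A = 1 − 1/4.75 = 0.7895.
Known gains sum to 0.374 + 0.1 + 0.146 = 0.62.
g_cld = 0.7895 − 0.62 = 0.17.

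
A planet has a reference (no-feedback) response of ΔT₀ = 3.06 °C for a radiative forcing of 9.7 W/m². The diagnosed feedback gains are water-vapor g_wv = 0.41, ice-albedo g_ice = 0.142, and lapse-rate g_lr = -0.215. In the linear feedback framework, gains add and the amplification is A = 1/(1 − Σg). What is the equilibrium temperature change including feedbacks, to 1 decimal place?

Total gain g = 0.41 + 0.142 − 0.215 = 0.337.
Amplification A = 1/(1 − 0.337) = 1.508.
ΔT = 3.06 × 1.508 = 4.6 °C.

4.6 °C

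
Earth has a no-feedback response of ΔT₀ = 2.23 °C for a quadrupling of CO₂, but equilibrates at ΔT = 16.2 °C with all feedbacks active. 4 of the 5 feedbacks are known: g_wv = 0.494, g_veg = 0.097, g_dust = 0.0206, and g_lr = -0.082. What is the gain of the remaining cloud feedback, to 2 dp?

0.33

Amplification A = ΔT/ΔT₀ = 16.2/2.23 = 7.265.
Total gain g = 1 − 1/A = 1 − 1/7.265 = 0.8624.
Known gains sum to 0.494 + 0.097 + 0.0206 − 0.082 = 0.5296.
g_cld = 0.8624 − 0.5296 = 0.33.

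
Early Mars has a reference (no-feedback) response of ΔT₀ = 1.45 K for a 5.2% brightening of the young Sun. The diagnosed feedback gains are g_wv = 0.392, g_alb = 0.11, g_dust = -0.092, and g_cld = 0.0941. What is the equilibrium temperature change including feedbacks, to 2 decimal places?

2.92 K

Total gain g = 0.392 + 0.11 − 0.092 + 0.0941 = 0.5041.
Amplification A = 1/(1 − 0.5041) = 2.017.
ΔT = 1.45 × 2.017 = 2.92 K.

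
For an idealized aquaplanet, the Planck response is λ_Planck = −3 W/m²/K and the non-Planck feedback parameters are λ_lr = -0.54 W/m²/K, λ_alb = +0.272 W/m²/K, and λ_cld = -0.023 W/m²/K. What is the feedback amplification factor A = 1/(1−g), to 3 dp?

0.912

Convert to gains: g_lr = -0.54/3 = -0.18; g_alb = 0.272/3 = 0.09067; g_cld = -0.023/3 = -0.007667.
Total gain g = -0.096997.
A = 1/(1 + 0.096997) = 0.912.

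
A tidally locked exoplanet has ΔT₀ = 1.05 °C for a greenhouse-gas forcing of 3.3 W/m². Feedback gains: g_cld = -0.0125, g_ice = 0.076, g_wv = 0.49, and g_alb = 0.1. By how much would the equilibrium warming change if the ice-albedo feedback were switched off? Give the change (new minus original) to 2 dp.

Original: g = 0.6535, ΔT = 1.05/(1−0.6535) = 3.0303 °C.
Without ice-albedo: g' = 0.5775, ΔT' = 1.05/(1−0.5775) = 2.4852 °C.
Change = 2.4852 − 3.0303 = -0.55 °C.

-0.55 °C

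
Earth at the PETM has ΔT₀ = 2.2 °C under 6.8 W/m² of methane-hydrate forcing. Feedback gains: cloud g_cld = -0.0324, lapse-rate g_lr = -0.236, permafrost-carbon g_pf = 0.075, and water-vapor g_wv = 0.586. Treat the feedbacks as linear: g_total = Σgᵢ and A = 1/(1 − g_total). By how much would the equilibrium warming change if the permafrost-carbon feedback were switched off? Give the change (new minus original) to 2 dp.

Original: g = 0.3926, ΔT = 2.2/(1−0.3926) = 3.6220 °C.
Without permafrost-carbon: g' = 0.3176, ΔT' = 2.2/(1−0.3176) = 3.2239 °C.
Change = 3.2239 − 3.6220 = -0.40 °C.

-0.40 °C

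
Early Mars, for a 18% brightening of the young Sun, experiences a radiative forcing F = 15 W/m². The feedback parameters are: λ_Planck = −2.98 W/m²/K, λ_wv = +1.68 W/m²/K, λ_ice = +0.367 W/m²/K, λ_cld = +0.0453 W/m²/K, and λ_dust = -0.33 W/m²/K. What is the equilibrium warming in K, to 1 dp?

Net feedback parameter λ = (−2.98) + (+1.68) + (+0.367) + (+0.0453) + (-0.33) = -1.2177 W/m²/K.
ΔT = −F/λ = −15/(-1.2177) = 12.3 K.

12.3 K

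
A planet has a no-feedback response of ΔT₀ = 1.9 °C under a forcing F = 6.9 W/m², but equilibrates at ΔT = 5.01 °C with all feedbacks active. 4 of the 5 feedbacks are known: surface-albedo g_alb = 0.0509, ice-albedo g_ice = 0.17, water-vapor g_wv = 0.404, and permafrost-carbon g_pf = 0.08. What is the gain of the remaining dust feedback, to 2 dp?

Amplification A = ΔT/ΔT₀ = 5.01/1.9 = 2.637.
Total gain g = 1 − 1/A = 1 − 1/2.637 = 0.6208.
Known gains sum to 0.0509 + 0.17 + 0.404 + 0.08 = 0.7049.
g_dust = 0.6208 − 0.7049 = -0.08.

-0.08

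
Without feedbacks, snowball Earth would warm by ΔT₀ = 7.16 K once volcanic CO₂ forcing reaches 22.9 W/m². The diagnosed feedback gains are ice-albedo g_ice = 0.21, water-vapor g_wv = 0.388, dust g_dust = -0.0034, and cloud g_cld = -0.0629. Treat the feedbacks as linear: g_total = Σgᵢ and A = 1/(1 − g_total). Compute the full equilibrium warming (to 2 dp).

Total gain g = 0.21 + 0.388 − 0.0034 − 0.0629 = 0.5317.
Amplification A = 1/(1 − 0.5317) = 2.135.
ΔT = 7.16 × 2.135 = 15.29 K.

15.29 K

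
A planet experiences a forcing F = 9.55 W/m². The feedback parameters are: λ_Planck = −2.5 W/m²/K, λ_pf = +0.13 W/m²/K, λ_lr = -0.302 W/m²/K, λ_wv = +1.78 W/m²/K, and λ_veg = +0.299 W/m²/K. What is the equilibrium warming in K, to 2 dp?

16.10 K

Net feedback parameter λ = (−2.5) + (+0.13) + (-0.302) + (+1.78) + (+0.299) = -0.593 W/m²/K.
ΔT = −F/λ = −9.55/(-0.593) = 16.10 K.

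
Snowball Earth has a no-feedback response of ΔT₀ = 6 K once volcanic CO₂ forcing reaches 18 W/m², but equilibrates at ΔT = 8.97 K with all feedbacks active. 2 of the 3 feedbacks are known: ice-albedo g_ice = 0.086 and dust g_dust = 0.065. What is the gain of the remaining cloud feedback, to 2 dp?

0.18

Amplification A = ΔT/ΔT₀ = 8.97/6 = 1.495.
Total gain g = 1 − 1/A = 1 − 1/1.495 = 0.3311.
Known gains sum to 0.086 + 0.065 = 0.151.
g_cld = 0.3311 − 0.151 = 0.18.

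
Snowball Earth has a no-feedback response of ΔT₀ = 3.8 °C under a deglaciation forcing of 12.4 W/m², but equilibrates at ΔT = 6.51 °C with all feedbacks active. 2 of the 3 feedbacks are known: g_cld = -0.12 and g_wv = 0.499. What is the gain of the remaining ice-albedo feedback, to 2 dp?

Amplification A = ΔT/ΔT₀ = 6.51/3.8 = 1.713.
Total gain g = 1 − 1/A = 1 − 1/1.713 = 0.4162.
Known gains sum to -0.12 + 0.499 = 0.379.
g_ice = 0.4162 − 0.379 = 0.04.

0.04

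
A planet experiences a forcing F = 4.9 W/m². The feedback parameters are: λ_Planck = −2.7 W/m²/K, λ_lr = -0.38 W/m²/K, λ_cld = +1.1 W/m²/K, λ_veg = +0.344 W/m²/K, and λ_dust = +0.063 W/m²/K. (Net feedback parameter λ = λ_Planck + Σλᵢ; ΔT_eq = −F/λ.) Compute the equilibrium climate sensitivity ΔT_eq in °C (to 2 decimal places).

3.12 °C

Net feedback parameter λ = (−2.7) + (-0.38) + (+1.1) + (+0.344) + (+0.063) = -1.573 W/m²/K.
ΔT = −F/λ = −4.9/(-1.573) = 3.12 °C.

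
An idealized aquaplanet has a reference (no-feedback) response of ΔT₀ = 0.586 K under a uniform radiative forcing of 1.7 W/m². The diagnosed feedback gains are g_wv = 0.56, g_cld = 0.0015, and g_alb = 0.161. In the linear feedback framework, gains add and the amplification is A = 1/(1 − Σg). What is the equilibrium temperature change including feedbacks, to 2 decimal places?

Total gain g = 0.56 + 0.0015 + 0.161 = 0.7225.
Amplification A = 1/(1 − 0.7225) = 3.604.
ΔT = 0.586 × 3.604 = 2.11 K.

2.11 K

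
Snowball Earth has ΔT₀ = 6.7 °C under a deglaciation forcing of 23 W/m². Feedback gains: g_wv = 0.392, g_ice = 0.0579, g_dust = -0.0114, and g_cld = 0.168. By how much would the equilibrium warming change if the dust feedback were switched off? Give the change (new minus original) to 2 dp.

0.51 °C

Original: g = 0.6065, ΔT = 6.7/(1−0.6065) = 17.0267 °C.
Without dust: g' = 0.6179, ΔT' = 6.7/(1−0.6179) = 17.5347 °C.
Change = 17.5347 − 17.0267 = 0.51 °C.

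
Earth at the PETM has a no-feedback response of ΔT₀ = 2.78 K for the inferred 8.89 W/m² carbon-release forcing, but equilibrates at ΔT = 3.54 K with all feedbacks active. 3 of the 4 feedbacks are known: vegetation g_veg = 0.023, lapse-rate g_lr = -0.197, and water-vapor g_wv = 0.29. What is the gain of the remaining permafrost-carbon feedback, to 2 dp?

Amplification A = ΔT/ΔT₀ = 3.54/2.78 = 1.273.
Total gain g = 1 − 1/A = 1 − 1/1.273 = 0.2145.
Known gains sum to 0.023 − 0.197 + 0.29 = 0.116.
g_pf = 0.2145 − 0.116 = 0.10.

0.10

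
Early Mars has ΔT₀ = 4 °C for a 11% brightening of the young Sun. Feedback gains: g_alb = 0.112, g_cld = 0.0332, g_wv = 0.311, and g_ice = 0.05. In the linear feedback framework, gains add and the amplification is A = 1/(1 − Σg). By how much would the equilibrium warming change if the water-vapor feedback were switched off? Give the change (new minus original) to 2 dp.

-3.13 °C

Original: g = 0.5062, ΔT = 4/(1−0.5062) = 8.1004 °C.
Without water-vapor: g' = 0.1952, ΔT' = 4/(1−0.1952) = 4.9702 °C.
Change = 4.9702 − 8.1004 = -3.13 °C.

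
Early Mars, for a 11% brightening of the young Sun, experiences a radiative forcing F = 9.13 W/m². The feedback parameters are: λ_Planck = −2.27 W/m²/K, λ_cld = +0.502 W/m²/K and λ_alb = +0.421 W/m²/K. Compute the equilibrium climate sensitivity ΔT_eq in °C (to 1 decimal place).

6.8 °C

Net feedback parameter λ = (−2.27) + (+0.502) + (+0.421) = -1.347 W/m²/K.
ΔT = −F/λ = −9.13/(-1.347) = 6.8 °C.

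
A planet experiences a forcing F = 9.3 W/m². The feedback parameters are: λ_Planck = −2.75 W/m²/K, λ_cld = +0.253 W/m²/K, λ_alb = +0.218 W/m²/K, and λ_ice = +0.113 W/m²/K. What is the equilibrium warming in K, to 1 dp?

4.3 K

Net feedback parameter λ = (−2.75) + (+0.253) + (+0.218) + (+0.113) = -2.166 W/m²/K.
ΔT = −F/λ = −9.3/(-2.166) = 4.3 K.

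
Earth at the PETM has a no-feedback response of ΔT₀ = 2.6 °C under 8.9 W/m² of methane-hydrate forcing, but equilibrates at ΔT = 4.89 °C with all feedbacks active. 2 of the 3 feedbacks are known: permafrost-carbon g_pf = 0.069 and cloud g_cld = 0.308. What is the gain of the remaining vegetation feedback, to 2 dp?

0.09

Amplification A = ΔT/ΔT₀ = 4.89/2.6 = 1.881.
Total gain g = 1 − 1/A = 1 − 1/1.881 = 0.4684.
Known gains sum to 0.069 + 0.308 = 0.377.
g_veg = 0.4684 − 0.377 = 0.09.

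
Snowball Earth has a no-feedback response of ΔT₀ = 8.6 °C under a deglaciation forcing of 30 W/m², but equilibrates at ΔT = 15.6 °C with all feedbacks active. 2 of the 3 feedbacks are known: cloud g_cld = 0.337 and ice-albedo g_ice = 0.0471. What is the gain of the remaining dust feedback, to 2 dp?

Amplification A = ΔT/ΔT₀ = 15.6/8.6 = 1.814.
Total gain g = 1 − 1/A = 1 − 1/1.814 = 0.4487.
Known gains sum to 0.337 + 0.0471 = 0.3841.
g_dust = 0.4487 − 0.3841 = 0.06.

0.06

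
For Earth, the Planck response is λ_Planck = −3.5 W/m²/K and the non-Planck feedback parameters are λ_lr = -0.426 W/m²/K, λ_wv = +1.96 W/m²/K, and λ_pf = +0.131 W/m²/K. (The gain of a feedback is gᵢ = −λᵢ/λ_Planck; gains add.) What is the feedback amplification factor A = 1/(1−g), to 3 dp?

Convert to gains: g_lr = -0.426/3.5 = -0.1217; g_wv = 1.96/3.5 = 0.56; g_pf = 0.131/3.5 = 0.03743.
Total gain g = 0.47573.
A = 1/(1 − 0.47573) = 1.907.

1.907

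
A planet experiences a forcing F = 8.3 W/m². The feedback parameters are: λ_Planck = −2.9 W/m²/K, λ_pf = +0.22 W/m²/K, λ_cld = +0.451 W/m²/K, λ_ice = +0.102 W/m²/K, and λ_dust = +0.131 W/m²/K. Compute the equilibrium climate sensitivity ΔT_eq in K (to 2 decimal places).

4.16 K

Net feedback parameter λ = (−2.9) + (+0.22) + (+0.451) + (+0.102) + (+0.131) = -1.996 W/m²/K.
ΔT = −F/λ = −8.3/(-1.996) = 4.16 K.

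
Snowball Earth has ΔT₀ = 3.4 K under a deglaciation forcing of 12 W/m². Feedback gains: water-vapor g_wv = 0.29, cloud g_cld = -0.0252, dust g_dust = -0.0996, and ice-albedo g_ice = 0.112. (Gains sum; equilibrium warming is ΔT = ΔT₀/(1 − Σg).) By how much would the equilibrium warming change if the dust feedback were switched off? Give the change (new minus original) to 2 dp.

Original: g = 0.2772, ΔT = 3.4/(1−0.2772) = 4.7039 K.
Without dust: g' = 0.3768, ΔT' = 3.4/(1−0.3768) = 5.4557 K.
Change = 5.4557 − 4.7039 = 0.75 K.

0.75 K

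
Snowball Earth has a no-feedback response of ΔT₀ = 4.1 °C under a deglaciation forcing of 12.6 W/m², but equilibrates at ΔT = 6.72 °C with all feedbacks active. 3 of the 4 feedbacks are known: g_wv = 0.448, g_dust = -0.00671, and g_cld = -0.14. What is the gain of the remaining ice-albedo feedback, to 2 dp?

Amplification A = ΔT/ΔT₀ = 6.72/4.1 = 1.639.
Total gain g = 1 − 1/A = 1 − 1/1.639 = 0.3899.
Known gains sum to 0.448 − 0.00671 − 0.14 = 0.30129.
g_ice = 0.3899 − 0.30129 = 0.09.

0.09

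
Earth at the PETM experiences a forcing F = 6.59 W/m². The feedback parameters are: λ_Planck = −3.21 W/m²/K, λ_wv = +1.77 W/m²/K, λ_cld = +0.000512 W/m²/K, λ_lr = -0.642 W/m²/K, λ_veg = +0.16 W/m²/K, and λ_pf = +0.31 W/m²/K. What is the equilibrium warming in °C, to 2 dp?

4.09 °C

Net feedback parameter λ = (−3.21) + (+1.77) + (+0.000512) + (-0.642) + (+0.16) + (+0.31) = -1.611488 W/m²/K.
ΔT = −F/λ = −6.59/(-1.611488) = 4.09 °C.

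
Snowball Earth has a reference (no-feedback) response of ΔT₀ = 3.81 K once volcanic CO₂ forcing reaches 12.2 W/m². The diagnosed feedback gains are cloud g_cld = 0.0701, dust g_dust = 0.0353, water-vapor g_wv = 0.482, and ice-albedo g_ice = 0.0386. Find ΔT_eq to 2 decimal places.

10.19 K

Total gain g = 0.0701 + 0.0353 + 0.482 + 0.0386 = 0.626.
Amplification A = 1/(1 − 0.626) = 2.674.
ΔT = 3.81 × 2.674 = 10.19 K.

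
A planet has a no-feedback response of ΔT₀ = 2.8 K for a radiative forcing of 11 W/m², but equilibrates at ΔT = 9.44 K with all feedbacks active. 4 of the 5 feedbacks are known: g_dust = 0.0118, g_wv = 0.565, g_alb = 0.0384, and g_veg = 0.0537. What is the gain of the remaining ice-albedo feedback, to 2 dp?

Amplification A = ΔT/ΔT₀ = 9.44/2.8 = 3.371.
Total gain g = 1 − 1/A = 1 − 1/3.371 = 0.7034.
Known gains sum to 0.0118 + 0.565 + 0.0384 + 0.0537 = 0.6689.
g_ice = 0.7034 − 0.6689 = 0.03.

0.03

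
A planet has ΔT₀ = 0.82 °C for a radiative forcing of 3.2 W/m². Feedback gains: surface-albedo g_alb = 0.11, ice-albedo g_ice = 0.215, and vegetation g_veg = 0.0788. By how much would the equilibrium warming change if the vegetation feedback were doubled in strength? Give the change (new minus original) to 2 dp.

Original: g = 0.4038, ΔT = 0.82/(1−0.4038) = 1.3754 °C.
With doubled vegetation: g' = 0.4826, ΔT' = 0.82/(1−0.4826) = 1.5848 °C.
Change = 1.5848 − 1.3754 = 0.21 °C.

0.21 °C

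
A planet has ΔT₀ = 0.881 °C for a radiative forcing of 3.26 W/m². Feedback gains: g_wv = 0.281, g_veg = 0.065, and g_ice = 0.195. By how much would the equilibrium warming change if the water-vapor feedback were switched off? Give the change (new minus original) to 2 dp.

Original: g = 0.541, ΔT = 0.881/(1−0.541) = 1.9194 °C.
Without water-vapor: g' = 0.26, ΔT' = 0.881/(1−0.26) = 1.1905 °C.
Change = 1.1905 − 1.9194 = -0.73 °C.

-0.73 °C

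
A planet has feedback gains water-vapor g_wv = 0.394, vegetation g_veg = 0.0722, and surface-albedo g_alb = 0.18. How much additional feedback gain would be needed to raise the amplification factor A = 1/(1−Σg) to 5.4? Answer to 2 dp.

0.17

Current total gain = 0.6462.
Target gain for A = 5.4: g* = 1 − 1/5.4 = 0.8148.
Additional gain needed = 0.8148 − 0.6462 = 0.17.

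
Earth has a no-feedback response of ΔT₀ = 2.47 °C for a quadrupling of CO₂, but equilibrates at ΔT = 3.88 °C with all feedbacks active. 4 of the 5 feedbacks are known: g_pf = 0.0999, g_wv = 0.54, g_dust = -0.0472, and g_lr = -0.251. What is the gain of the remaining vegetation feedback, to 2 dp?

0.02

Amplification A = ΔT/ΔT₀ = 3.88/2.47 = 1.571.
Total gain g = 1 − 1/A = 1 − 1/1.571 = 0.3635.
Known gains sum to 0.0999 + 0.54 − 0.0472 − 0.251 = 0.3417.
g_veg = 0.3635 − 0.3417 = 0.02.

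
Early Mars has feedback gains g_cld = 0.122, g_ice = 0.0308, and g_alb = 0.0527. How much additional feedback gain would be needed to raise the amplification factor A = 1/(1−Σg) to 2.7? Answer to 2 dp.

0.42

Current total gain = 0.2055.
Target gain for A = 2.7: g* = 1 − 1/2.7 = 0.6296.
Additional gain needed = 0.6296 − 0.2055 = 0.42.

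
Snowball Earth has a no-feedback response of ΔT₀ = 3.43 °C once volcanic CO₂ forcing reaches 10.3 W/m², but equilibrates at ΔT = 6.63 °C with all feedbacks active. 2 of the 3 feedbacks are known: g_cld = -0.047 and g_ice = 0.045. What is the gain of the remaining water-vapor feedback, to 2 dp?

Amplification A = ΔT/ΔT₀ = 6.63/3.43 = 1.933.
Total gain g = 1 − 1/A = 1 − 1/1.933 = 0.4827.
Known gains sum to -0.047 + 0.045 = -0.002.
g_wv = 0.4827 + 0.002 = 0.48.

0.48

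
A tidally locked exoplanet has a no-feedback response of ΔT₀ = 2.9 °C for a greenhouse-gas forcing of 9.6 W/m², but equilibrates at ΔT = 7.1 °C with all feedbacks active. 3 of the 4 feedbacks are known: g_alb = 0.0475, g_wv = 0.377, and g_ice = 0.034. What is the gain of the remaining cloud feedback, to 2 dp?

Amplification A = ΔT/ΔT₀ = 7.1/2.9 = 2.448.
Total gain g = 1 − 1/A = 1 − 1/2.448 = 0.5915.
Known gains sum to 0.0475 + 0.377 + 0.034 = 0.4585.
g_cld = 0.5915 − 0.4585 = 0.13.

0.13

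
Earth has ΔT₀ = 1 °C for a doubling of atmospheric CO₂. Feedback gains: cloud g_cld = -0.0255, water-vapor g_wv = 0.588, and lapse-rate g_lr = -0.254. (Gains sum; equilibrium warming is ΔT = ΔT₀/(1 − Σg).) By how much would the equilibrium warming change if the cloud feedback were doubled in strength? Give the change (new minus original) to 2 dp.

-0.05 °C

Original: g = 0.3085, ΔT = 1/(1−0.3085) = 1.4461 °C.
With doubled cloud: g' = 0.283, ΔT' = 1/(1−0.283) = 1.3947 °C.
Change = 1.3947 − 1.4461 = -0.05 °C.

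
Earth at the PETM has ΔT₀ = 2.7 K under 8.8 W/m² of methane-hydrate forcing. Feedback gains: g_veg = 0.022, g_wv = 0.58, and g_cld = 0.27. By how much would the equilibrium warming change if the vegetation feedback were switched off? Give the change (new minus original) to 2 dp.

-3.09 K

Original: g = 0.872, ΔT = 2.7/(1−0.872) = 21.0938 K.
Without vegetation: g' = 0.85, ΔT' = 2.7/(1−0.85) = 18.0000 K.
Change = 18.0000 − 21.0938 = -3.09 K.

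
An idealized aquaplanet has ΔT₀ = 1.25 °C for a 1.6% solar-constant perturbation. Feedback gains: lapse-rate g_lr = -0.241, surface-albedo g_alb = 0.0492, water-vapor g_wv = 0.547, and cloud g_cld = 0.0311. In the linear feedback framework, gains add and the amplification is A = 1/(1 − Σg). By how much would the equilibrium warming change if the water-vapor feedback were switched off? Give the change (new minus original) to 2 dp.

-0.96 °C

Original: g = 0.3863, ΔT = 1.25/(1−0.3863) = 2.0368 °C.
Without water-vapor: g' = -0.1607, ΔT' = 1.25/(1+0.1607) = 1.0769 °C.
Change = 1.0769 − 2.0368 = -0.96 °C.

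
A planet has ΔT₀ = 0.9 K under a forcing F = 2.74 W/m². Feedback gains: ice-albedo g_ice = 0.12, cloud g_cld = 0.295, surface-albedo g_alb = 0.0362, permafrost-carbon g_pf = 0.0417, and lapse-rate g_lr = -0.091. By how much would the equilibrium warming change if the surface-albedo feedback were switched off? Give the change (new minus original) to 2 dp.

Original: g = 0.4019, ΔT = 0.9/(1−0.4019) = 1.5048 K.
Without surface-albedo: g' = 0.3657, ΔT' = 0.9/(1−0.3657) = 1.4189 K.
Change = 1.4189 − 1.5048 = -0.09 K.

-0.09 K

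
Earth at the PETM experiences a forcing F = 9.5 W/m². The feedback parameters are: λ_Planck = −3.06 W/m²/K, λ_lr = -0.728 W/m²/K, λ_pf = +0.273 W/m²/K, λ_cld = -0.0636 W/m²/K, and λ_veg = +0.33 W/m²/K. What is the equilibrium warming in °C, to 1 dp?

Net feedback parameter λ = (−3.06) + (-0.728) + (+0.273) + (-0.0636) + (+0.33) = -3.2486 W/m²/K.
ΔT = −F/λ = −9.5/(-3.2486) = 2.9 °C.

2.9 °C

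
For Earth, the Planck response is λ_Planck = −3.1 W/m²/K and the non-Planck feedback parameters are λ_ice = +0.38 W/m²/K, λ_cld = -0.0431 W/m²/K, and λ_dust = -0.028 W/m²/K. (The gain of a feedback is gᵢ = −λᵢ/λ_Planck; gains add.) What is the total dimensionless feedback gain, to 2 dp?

0.10

Convert to gains: g_ice = 0.38/3.1 = 0.1226; g_cld = -0.0431/3.1 = -0.0139; g_dust = -0.028/3.1 = -0.009032.
Total gain g = 0.099668.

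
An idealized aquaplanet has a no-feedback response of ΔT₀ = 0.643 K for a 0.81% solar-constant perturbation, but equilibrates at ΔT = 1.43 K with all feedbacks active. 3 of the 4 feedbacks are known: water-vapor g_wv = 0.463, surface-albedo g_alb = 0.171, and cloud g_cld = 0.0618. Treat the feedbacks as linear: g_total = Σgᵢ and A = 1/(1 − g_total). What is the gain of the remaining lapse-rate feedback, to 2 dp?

-0.15

Amplification A = ΔT/ΔT₀ = 1.43/0.643 = 2.224.
Total gain g = 1 − 1/A = 1 − 1/2.224 = 0.5504.
Known gains sum to 0.463 + 0.171 + 0.0618 = 0.6958.
g_lr = 0.5504 − 0.6958 = -0.15.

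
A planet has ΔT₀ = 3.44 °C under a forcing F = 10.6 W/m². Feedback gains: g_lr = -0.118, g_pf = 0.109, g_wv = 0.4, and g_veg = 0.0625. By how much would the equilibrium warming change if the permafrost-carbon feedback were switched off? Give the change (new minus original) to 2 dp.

-1.05 °C

Original: g = 0.4535, ΔT = 3.44/(1−0.4535) = 6.2946 °C.
Without permafrost-carbon: g' = 0.3445, ΔT' = 3.44/(1−0.3445) = 5.2479 °C.
Change = 5.2479 − 6.2946 = -1.05 °C.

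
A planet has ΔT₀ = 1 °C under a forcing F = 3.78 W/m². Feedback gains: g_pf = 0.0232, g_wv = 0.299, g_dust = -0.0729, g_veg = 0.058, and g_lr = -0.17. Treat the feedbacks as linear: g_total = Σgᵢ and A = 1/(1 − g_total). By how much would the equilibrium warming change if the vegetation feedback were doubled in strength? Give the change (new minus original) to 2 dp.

0.08 °C

Original: g = 0.1373, ΔT = 1/(1−0.1373) = 1.1592 °C.
With doubled vegetation: g' = 0.1953, ΔT' = 1/(1−0.1953) = 1.2427 °C.
Change = 1.2427 − 1.1592 = 0.08 °C.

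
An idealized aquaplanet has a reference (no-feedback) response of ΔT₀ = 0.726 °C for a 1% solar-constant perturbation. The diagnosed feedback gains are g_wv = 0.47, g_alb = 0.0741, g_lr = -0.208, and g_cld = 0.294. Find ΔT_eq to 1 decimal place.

2.0 °C

Total gain g = 0.47 + 0.0741 − 0.208 + 0.294 = 0.6301.
Amplification A = 1/(1 − 0.6301) = 2.703.
ΔT = 0.726 × 2.703 = 2.0 °C.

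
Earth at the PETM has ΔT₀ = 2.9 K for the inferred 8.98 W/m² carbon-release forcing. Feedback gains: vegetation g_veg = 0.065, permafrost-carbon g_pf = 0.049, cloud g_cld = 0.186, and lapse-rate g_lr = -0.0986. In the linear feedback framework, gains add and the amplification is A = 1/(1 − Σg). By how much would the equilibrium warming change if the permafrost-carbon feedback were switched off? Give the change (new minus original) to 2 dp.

Original: g = 0.2014, ΔT = 2.9/(1−0.2014) = 3.6314 K.
Without permafrost-carbon: g' = 0.1524, ΔT' = 2.9/(1−0.1524) = 3.4214 K.
Change = 3.4214 − 3.6314 = -0.21 K.

-0.21 K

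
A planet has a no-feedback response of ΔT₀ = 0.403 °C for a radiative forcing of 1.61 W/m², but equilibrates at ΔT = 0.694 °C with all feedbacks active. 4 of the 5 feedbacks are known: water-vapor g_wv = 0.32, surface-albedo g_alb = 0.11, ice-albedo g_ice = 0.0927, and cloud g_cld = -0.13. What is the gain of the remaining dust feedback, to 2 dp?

0.03

Amplification A = ΔT/ΔT₀ = 0.694/0.403 = 1.722.
Total gain g = 1 − 1/A = 1 − 1/1.722 = 0.4193.
Known gains sum to 0.32 + 0.11 + 0.0927 − 0.13 = 0.3927.
g_dust = 0.4193 − 0.3927 = 0.03.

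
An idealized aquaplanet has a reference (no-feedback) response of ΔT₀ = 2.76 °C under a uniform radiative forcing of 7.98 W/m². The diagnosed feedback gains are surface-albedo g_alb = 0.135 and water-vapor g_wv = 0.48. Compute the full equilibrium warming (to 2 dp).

Total gain g = 0.135 + 0.48 = 0.615.
Amplification A = 1/(1 − 0.615) = 2.597.
ΔT = 2.76 × 2.597 = 7.17 °C.

7.17 °C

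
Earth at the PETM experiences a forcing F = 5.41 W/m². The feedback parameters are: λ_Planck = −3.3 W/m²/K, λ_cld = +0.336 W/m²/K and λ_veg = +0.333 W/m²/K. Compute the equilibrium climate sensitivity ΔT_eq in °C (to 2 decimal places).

Net feedback parameter λ = (−3.3) + (+0.336) + (+0.333) = -2.631 W/m²/K.
ΔT = −F/λ = −5.41/(-2.631) = 2.06 °C.

2.06 °C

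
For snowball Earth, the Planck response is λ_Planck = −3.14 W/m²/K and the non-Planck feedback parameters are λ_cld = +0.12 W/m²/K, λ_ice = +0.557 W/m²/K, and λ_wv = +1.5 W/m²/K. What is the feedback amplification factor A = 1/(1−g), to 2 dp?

Convert to gains: g_cld = 0.12/3.14 = 0.03822; g_ice = 0.557/3.14 = 0.1774; g_wv = 1.5/3.14 = 0.4777.
Total gain g = 0.69332.
A = 1/(1 − 0.69332) = 3.26.

3.26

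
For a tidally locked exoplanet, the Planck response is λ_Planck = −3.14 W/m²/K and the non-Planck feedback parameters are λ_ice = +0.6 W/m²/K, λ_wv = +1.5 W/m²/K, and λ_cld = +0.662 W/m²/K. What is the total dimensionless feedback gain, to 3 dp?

Convert to gains: g_ice = 0.6/3.14 = 0.1911; g_wv = 1.5/3.14 = 0.4777; g_cld = 0.662/3.14 = 0.2108.
Total gain g = 0.8796.

0.880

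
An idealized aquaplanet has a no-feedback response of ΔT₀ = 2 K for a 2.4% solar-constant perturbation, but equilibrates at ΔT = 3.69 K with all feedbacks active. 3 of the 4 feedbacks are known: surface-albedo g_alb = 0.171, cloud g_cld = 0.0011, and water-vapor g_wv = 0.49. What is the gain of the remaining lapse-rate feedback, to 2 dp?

Amplification A = ΔT/ΔT₀ = 3.69/2 = 1.845.
Total gain g = 1 − 1/A = 1 − 1/1.845 = 0.458.
Known gains sum to 0.171 + 0.0011 + 0.49 = 0.6621.
g_lr = 0.458 − 0.6621 = -0.20.

-0.20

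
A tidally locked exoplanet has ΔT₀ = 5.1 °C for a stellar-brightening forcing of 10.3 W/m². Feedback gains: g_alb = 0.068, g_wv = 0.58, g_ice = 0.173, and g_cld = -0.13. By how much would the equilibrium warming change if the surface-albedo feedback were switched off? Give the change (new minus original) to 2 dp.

Original: g = 0.691, ΔT = 5.1/(1−0.691) = 16.5049 °C.
Without surface-albedo: g' = 0.623, ΔT' = 5.1/(1−0.623) = 13.5279 °C.
Change = 13.5279 − 16.5049 = -2.98 °C.

-2.98 °C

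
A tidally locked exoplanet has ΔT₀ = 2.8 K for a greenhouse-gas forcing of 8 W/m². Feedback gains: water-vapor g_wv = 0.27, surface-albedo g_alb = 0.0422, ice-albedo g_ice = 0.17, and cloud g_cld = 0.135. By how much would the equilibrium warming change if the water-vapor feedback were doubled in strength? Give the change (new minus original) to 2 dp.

Original: g = 0.6172, ΔT = 2.8/(1−0.6172) = 7.3145 K.
With doubled water-vapor: g' = 0.8872, ΔT' = 2.8/(1−0.8872) = 24.8227 K.
Change = 24.8227 − 7.3145 = 17.51 K.

17.51 K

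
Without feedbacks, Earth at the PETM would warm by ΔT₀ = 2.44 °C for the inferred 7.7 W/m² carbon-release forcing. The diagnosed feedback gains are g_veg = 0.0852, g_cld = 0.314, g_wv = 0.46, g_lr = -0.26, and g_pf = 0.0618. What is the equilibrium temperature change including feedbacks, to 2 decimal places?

7.20 °C

Total gain g = 0.0852 + 0.314 + 0.46 − 0.26 + 0.0618 = 0.661.
Amplification A = 1/(1 − 0.661) = 2.95.
ΔT = 2.44 × 2.95 = 7.20 °C.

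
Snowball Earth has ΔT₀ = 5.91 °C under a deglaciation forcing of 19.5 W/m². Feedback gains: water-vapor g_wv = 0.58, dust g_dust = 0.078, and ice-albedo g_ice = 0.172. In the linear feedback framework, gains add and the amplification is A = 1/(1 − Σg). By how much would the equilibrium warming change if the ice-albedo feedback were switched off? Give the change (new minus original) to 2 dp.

Original: g = 0.83, ΔT = 5.91/(1−0.83) = 34.7647 °C.
Without ice-albedo: g' = 0.658, ΔT' = 5.91/(1−0.658) = 17.2807 °C.
Change = 17.2807 − 34.7647 = -17.48 °C.

-17.48 °C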